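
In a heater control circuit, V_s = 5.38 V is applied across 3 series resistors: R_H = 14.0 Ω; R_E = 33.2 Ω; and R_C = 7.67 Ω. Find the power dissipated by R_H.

P ≈ 0.135 W

The common current is I = 5.38/54.87 = 0.09805 A.
P(R_H) = I²·R_H = (0.09805)² × 14.0 = 0.1346 W.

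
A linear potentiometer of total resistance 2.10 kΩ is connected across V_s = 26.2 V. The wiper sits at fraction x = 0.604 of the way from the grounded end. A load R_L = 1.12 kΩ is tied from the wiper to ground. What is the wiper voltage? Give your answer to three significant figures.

Lower segment x·R_p = 1.268 kΩ; upper segment (1−x)·R_p = 0.8316 kΩ.
Lower segment in parallel with the load: 1.268 ‖ 1.12 = 0.5948 kΩ.
Then V_out = V_s · 0.5948/(0.8316 + 0.5948) = 10.93 V.

V_out ≈ 10.9 V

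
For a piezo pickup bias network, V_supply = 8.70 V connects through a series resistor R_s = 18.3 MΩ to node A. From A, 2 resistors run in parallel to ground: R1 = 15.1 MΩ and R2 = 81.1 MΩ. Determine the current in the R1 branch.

I ≈ 0.236 µA

Equivalent of the parallel group: R_p = 12.73 MΩ.
V_A = 8.70 × 12.73/31.03 = 3.569 V.
Branch current I = V_A/R1 = 3.569/15.1 = 0.2364 µA.
(Equivalently: I_total = 0.2804 µA, then current-divider fraction G_k/ΣG = 0.8430.)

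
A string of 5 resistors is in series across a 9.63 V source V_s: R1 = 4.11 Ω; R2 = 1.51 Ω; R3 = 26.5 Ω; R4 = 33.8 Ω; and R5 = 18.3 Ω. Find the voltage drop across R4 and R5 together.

V ≈ 5.96 V

ΣR = 4.11 + 1.51 + 26.5 + 33.8 + 18.3 = 84.22 Ω.
R_{R4..R5} = 33.8 + 18.3 = 52.10 Ω.
Voltage divider: V = V_s · (52.10 / 84.22) = 9.63 × 0.6186 = 5.957 V.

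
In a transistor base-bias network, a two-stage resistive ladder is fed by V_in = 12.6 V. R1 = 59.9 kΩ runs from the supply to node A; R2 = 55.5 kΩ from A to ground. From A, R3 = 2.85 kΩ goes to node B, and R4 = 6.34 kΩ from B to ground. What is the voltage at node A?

V_A ≈ 1.47 V

Looking into the second stage from A: R3 + R4 = 9.190 kΩ appears in parallel with R2.
R2 ‖ (R3+R4) = 7.884 kΩ.
So V_A = 12.6 × 0.1163 = 1.466 V.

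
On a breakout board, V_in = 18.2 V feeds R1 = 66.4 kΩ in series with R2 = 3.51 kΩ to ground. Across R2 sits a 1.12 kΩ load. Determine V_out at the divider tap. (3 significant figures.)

V_out ≈ 0.230 V

The load sits in parallel with R2, giving an effective lower resistance R2' = R2·R_L/(R2+R_L) = 0.8491 kΩ.
Then V_out = V_in · R2'/(R1 + R2') = 18.2 × 0.8491/67.25 = 0.2298 V.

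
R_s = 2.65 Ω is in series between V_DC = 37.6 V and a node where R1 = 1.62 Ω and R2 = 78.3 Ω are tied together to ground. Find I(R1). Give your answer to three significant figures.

I ≈ 8.69 A

Equivalent of the parallel group: R_p = 1.587 Ω.
Node voltage V_A = V_DC · R_p/(R_s + R_p) = 37.6 × 0.3746 = 14.08 V.
Branch current I = V_A/R1 = 14.08/1.62 = 8.694 A.
(Equivalently: I_total = 8.874 A, then current-divider fraction G_k/ΣG = 0.9797.)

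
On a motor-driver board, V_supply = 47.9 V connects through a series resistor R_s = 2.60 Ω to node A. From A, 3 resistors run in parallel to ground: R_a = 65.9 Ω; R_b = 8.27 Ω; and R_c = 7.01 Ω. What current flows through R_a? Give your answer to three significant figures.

I ≈ 0.421 A

Combine the parallel branches: R_p = (1/65.9 + 1/8.27 + 1/7.01)⁻¹ = 3.587 Ω.
Node voltage V_A = V_supply · R_p/(R_s + R_p) = 47.9 × 0.5798 = 27.77 V.
Branch current I = V_A/R_a = 27.77/65.9 = 0.4214 A.
(Equivalently: I_total = 7.741 A, then current-divider fraction G_k/ΣG = 0.05444.)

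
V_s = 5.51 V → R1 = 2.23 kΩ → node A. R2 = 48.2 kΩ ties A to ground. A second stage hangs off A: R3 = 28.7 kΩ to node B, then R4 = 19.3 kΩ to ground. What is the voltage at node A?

The second stage (R3 + R4 = 48.00 kΩ) loads node A in parallel with R2.
Effective lower resistance at A: R2 ‖ 48.00 = 24.05 kΩ.
V_A = 5.51 × 24.05/(2.23 + 24.05) = 5.042 V.

V_A ≈ 5.04 V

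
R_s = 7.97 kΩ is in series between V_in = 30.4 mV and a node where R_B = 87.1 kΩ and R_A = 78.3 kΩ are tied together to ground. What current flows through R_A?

I ≈ 0.325 µA

Equivalent of the parallel group: R_p = 41.23 kΩ.
V_A by voltage divider: V_A = 30.4 × 41.23/(7.97 + 41.23) = 25.48 mV.
Branch current I = V_A/R_A = 25.48/78.3 = 0.3254 µA.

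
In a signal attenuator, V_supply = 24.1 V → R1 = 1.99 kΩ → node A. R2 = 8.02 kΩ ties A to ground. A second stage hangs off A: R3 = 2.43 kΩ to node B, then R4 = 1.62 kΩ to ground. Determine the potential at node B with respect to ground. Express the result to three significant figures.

Looking into the second stage from A: R3 + R4 = 4.050 kΩ appears in parallel with R2.
Effective lower resistance at A: R2 ‖ 4.050 = 2.691 kΩ.
First divider: V_A = V_supply · 2.691/(1.99 + 2.691) = 13.85 V.
Then the unloaded second divider: V_B = V_A × R4/(R3+R4) = 13.85 × 0.4000 = 5.542 V.

V_B ≈ 5.54 V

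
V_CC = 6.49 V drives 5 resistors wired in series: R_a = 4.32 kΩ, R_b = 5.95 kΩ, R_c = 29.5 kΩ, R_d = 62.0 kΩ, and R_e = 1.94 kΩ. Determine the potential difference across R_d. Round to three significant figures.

Series total: ΣR = 4.32 + 5.95 + 29.5 + 62.0 + 1.94 = 103.7 kΩ.
V = V_CC · R/ΣR = 6.49 × 0.5978 = 3.880 V.

V ≈ 3.88 V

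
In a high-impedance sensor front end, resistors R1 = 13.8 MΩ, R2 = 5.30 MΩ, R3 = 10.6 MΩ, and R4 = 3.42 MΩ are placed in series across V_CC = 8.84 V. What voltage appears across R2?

Total series resistance ΣR = 13.8 + 5.30 + 10.6 + 3.42 = 33.12 MΩ.
V = V_CC · R/ΣR = 8.84 × 0.1600 = 1.415 V.

V ≈ 1.41 V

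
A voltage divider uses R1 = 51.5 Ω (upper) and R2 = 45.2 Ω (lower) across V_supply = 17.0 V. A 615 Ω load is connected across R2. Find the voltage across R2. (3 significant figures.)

V_out ≈ 7.65 V

The load sits in parallel with R2, giving an effective lower resistance R2' = R2·R_L/(R2+R_L) = 42.11 Ω.
Voltage divider with the loaded lower leg: V_out = 17.0 × 42.11/(51.5 + 42.11) = 17.0 × 0.4498 = 7.647 V.
(Unloaded it would be 7.95 V; the load pulls it down.)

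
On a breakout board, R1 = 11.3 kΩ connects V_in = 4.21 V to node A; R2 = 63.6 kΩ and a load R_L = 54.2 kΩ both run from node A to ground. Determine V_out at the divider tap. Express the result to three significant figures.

V_out ≈ 3.04 V

The load sits in parallel with R2, giving an effective lower resistance R2' = R2·R_L/(R2+R_L) = 29.26 kΩ.
Voltage divider with the loaded lower leg: V_out = 4.21 × 29.26/(11.3 + 29.26) = 4.21 × 0.7214 = 3.037 V.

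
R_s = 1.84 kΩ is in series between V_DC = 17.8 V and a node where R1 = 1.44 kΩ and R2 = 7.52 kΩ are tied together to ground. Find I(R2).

Equivalent of the parallel group: R_p = 1.209 kΩ.
Node voltage V_A = V_DC · R_p/(R_s + R_p) = 17.8 × 0.3964 = 7.057 V.
I(R2) = V_A / R2 = 7.057/7.52 = 0.9384 mA.

I ≈ 0.938 mA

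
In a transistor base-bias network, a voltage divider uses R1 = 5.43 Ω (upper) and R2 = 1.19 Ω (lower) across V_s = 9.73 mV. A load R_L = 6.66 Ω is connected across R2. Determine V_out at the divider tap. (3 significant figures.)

V_out ≈ 1.53 mV

R2 ‖ R_L = (1.19 × 6.66)/(1.19 + 6.66) = 1.010 Ω.
Then V_out = V_s · R2'/(R1 + R2') = 9.73 × 1.010/6.440 = 1.525 mV.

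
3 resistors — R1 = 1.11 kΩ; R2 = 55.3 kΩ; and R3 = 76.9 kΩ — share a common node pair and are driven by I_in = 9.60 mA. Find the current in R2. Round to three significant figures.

I ≈ 0.186 mA

Conductances: ΣG = 1/1.11 + 1/55.3 + 1/76.9 = 0.9320 (1/kΩ).
By the current-divider rule, I = I_in · G_k/ΣG = 9.60 × 0.01940 = 0.1863 mA.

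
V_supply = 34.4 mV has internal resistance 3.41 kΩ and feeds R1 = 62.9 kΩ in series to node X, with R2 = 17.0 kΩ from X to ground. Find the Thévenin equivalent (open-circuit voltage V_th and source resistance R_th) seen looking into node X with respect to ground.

R1' = 3.41 + 62.9 = 66.31 kΩ (source resistance + R1).
Open-circuit (no load on X): V_th = V_supply · R2/(R1' + R2) = 34.4 × 17.0/(66.31 + 17.0) = 7.020 mV.
Looking into X with the source shorted: R_th = R1'·R2/(R1'+R2) = 66.31 × 17.0/83.31 = 13.53 kΩ.

V_th ≈ 7.02 mV, R_th ≈ 13.5 kΩ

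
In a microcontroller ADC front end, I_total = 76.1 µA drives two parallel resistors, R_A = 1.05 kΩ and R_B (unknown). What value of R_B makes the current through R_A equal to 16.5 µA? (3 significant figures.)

R_B ≈ 0.291 kΩ

In a two-way split, I_A/I_total = R_B/(R_A + R_B).
16.5/76.1 = R_B/(R_A + R_B) → R_B = R_A · (0.2168)/(1 − 0.2168) = 1.05 × 0.2768 = 0.2907 kΩ.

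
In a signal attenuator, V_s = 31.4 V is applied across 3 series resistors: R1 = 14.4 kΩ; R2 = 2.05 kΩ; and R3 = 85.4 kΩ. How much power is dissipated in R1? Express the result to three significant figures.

P ≈ 1.37 mW

ΣR = 101.9 kΩ → I = 31.4/101.9 = 0.3083 mA.
P = I²R = 0.09505 × 14.4 = 1.369 mW.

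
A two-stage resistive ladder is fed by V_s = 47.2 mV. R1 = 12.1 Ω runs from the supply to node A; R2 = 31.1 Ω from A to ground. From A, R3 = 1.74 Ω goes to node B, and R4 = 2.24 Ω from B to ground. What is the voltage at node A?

Node A sees R2 in parallel with the series input of stage 2, R3 + R4 = 3.980 Ω.
Effective lower resistance at A: R2 ‖ 3.980 = 3.528 Ω.
So V_A = 47.2 × 0.2258 = 10.66 mV.

V_A ≈ 10.7 mV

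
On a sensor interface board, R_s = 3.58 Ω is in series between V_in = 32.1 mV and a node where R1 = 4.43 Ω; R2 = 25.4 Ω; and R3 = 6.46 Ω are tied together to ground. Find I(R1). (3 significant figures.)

I ≈ 2.89 mA

Combine the parallel branches: R_p = (1/4.43 + 1/25.4 + 1/6.46)⁻¹ = 2.382 Ω.
Node voltage V_A = V_in · R_p/(R_s + R_p) = 32.1 × 0.3995 = 12.82 mV.
Branch current I = V_A/R1 = 12.82/4.43 = 2.895 mA.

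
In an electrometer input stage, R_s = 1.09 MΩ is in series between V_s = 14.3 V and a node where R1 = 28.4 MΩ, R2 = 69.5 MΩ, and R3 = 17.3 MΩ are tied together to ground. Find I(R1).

Equivalent of the parallel group: R_p = 9.311 MΩ.
Node voltage V_A = V_s · R_p/(R_s + R_p) = 14.3 × 0.8952 = 12.80 V.
I(R1) = V_A / R1 = 12.80/28.4 = 0.4508 µA.
(Equivalently: I_total = 1.375 µA, then current-divider fraction G_k/ΣG = 0.3278.)

I ≈ 0.451 µA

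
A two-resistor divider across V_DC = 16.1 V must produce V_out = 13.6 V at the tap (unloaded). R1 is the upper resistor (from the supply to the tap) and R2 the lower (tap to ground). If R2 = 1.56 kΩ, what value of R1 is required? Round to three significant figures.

R1 ≈ 0.287 kΩ

The divider ratio is R2/(R1+R2) = 13.6/16.1 = 0.8447.
R1 = R2·(1/k − 1) = 1.56 × 0.1838 = 0.2868 kΩ.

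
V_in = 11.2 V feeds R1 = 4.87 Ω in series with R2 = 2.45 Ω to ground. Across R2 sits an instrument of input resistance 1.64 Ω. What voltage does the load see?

First combine the lower leg with the load: R2 ‖ R_L = 0.9824 Ω.
Now apply the divider: V_out = 11.2 × 0.1679 = 1.880 V.

V_out ≈ 1.88 V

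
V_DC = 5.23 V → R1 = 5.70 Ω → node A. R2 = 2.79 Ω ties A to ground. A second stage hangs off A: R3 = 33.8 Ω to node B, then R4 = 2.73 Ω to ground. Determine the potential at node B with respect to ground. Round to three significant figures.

Looking into the second stage from A: R3 + R4 = 36.53 Ω appears in parallel with R2.
R2 ‖ (R3+R4) = 2.592 Ω.
V_A = 5.23 × 2.592/(5.70 + 2.592) = 1.635 V.
Then the unloaded second divider: V_B = V_A × R4/(R3+R4) = 1.635 × 0.07473 = 0.1222 V.

V_B ≈ 0.122 V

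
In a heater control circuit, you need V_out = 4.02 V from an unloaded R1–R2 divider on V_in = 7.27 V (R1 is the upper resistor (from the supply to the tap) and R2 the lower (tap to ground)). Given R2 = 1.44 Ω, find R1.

V_out/V_in = R2/(R1+R2) = 0.5530.
So R1 = R2 · (V_in/V_out − 1) = 1.44 × (7.27/4.02 − 1) = 1.44 × 0.8085 = 1.164 Ω.

R1 ≈ 1.16 Ω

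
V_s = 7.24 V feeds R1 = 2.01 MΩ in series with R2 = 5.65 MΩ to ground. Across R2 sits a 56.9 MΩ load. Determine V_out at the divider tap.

First combine the lower leg with the load: R2 ‖ R_L = 5.140 MΩ.
Voltage divider with the loaded lower leg: V_out = 7.24 × 5.140/(2.01 + 5.140) = 7.24 × 0.7189 = 5.205 V.

V_out ≈ 5.20 V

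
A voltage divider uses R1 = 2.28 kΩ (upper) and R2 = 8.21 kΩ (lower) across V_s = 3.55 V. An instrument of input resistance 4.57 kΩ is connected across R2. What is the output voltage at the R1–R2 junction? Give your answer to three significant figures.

V_out ≈ 2.00 V

R2 ‖ R_L = (8.21 × 4.57)/(8.21 + 4.57) = 2.936 kΩ.
Voltage divider with the loaded lower leg: V_out = 3.55 × 2.936/(2.28 + 2.936) = 3.55 × 0.5629 = 1.998 V.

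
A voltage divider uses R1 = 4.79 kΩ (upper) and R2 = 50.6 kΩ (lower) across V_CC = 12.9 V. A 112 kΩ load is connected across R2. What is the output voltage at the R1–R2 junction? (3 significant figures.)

V_out ≈ 11.3 V

R2 ‖ R_L = (50.6 × 112)/(50.6 + 112) = 34.85 kΩ.
Now apply the divider: V_out = 12.9 × 0.8792 = 11.34 V.
(Unloaded it would be 11.8 V; the load pulls it down.)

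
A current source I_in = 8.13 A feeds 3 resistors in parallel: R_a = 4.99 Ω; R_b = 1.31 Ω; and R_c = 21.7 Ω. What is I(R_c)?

I ≈ 0.371 A

Total conductance ΣG = 1/4.99 + 1/1.31 + 1/21.7 = 1.010 (units of 1/Ω).
By the current-divider rule, I = I_in · G_k/ΣG = 8.13 × 0.04563 = 0.3710 A.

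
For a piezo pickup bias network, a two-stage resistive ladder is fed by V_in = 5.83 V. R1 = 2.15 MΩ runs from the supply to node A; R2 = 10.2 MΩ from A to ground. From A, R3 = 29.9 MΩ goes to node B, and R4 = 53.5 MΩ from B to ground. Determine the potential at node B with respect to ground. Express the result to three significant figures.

V_B ≈ 3.02 V

The second stage (R3 + R4 = 83.40 MΩ) loads node A in parallel with R2.
Effective lower resistance at A: R2 ‖ 83.40 = 9.088 MΩ.
First divider: V_A = V_in · 9.088/(2.15 + 9.088) = 4.715 V.
Stage 2 is unloaded, so V_B = V_A · R4/(R3+R4) = 4.715 × 53.5/83.40 = 3.024 V.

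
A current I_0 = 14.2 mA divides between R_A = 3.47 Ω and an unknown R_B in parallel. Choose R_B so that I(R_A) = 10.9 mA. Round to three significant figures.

R_B ≈ 11.5 Ω

In a two-way split, I_A/I_0 = R_B/(R_A + R_B).
10.9/14.2 = R_B/(R_A + R_B) → R_B = R_A · (0.7676)/(1 − 0.7676) = 3.47 × 3.303 = 11.46 Ω.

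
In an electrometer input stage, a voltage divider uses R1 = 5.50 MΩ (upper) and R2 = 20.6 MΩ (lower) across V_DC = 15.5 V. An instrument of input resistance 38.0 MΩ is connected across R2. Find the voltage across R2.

First combine the lower leg with the load: R2 ‖ R_L = 13.36 MΩ.
Voltage divider with the loaded lower leg: V_out = 15.5 × 13.36/(5.50 + 13.36) = 15.5 × 0.7084 = 10.98 V.

V_out ≈ 11.0 V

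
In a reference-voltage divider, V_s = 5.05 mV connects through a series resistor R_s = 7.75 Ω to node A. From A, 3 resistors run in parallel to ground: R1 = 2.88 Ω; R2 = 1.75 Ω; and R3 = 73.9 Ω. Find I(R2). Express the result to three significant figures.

I ≈ 0.351 mA

Combine the parallel branches: R_p = (1/2.88 + 1/1.75 + 1/73.9)⁻¹ = 1.073 Ω.
Node voltage V_A = V_s · R_p/(R_s + R_p) = 5.05 × 0.1216 = 0.6140 mV.
I(R2) = V_A / R2 = 0.6140/1.75 = 0.3509 mA.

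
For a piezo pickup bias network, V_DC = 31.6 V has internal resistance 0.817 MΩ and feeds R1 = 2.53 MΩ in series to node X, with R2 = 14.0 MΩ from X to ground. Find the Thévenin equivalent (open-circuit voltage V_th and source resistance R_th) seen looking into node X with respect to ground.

R1' = 0.817 + 2.53 = 3.347 MΩ (source resistance + R1).
Open-circuit (no load on X): V_th = V_DC · R2/(R1' + R2) = 31.6 × 14.0/(3.347 + 14.0) = 25.50 V.
With V_DC suppressed (replaced by a short), R_th = R1' ‖ R2 = (3.347 × 14.0)/(3.347 + 14.0) = 2.701 MΩ.

V_th ≈ 25.5 V, R_th ≈ 2.70 MΩ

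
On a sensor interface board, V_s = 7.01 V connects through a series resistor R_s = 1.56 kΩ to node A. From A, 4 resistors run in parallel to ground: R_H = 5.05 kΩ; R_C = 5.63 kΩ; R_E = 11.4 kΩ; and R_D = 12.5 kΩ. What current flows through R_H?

Equivalent of the parallel group: R_p = 1.840 kΩ.
Node voltage V_A = V_s · R_p/(R_s + R_p) = 7.01 × 0.5412 = 3.794 V.
I(R_H) = V_A / R_H = 3.794/5.05 = 0.7513 mA.

I ≈ 0.751 mA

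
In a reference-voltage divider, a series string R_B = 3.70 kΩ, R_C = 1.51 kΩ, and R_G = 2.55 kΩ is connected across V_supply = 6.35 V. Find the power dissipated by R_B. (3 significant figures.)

P ≈ 2.48 mW

ΣR = 7.760 kΩ → I = 6.35/7.760 = 0.8183 mA.
P = I²R = 0.6696 × 3.70 = 2.478 mW.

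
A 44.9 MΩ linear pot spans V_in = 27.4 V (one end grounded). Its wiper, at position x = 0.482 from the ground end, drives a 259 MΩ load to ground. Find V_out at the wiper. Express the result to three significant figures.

Lower segment x·R_p = 21.64 MΩ; upper segment (1−x)·R_p = 23.26 MΩ.
R_L loads the lower segment: effective lower R = 19.97 MΩ.
Then V_out = V_in · 19.97/(23.26 + 19.97) = 12.66 V.

V_out ≈ 12.7 V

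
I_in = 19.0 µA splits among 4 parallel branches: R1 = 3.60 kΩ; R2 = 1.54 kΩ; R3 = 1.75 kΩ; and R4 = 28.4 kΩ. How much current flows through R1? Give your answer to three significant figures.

Conductances: ΣG = 1/3.60 + 1/1.54 + 1/1.75 + 1/28.4 = 1.534 (1/kΩ).
R1 takes the fraction G_k/ΣG = 0.2778/1.534 = 0.1811, so I = 19.0 × 0.1811 = 3.441 µA.

I ≈ 3.44 µA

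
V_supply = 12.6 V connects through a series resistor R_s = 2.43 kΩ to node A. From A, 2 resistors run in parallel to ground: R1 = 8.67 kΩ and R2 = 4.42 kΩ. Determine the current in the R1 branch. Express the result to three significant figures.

Combine the parallel branches: R_p = (1/8.67 + 1/4.42)⁻¹ = 2.928 kΩ.
V_A by voltage divider: V_A = 12.6 × 2.928/(2.43 + 2.928) = 6.885 V.
Branch current I = V_A/R1 = 6.885/8.67 = 0.7941 mA.

I ≈ 0.794 mA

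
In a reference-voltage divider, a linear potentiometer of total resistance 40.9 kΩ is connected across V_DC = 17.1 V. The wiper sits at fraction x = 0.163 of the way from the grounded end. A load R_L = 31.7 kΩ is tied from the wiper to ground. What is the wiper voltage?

The pot divides into 34.23 kΩ above the wiper and 6.667 kΩ below.
(x·R_p) ‖ R_L = 5.508 kΩ.
V_out = 17.1 × 5.508/(34.23 + 5.508) = 2.370 V.
(Unloaded: V_out = x·V_DC = 2.79 V.)

V_out ≈ 2.37 V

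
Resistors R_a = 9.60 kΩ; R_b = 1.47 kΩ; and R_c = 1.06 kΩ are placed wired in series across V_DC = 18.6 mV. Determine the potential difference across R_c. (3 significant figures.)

Total series resistance ΣR = 9.60 + 1.47 + 1.06 = 12.13 kΩ.
Voltage divider: V = V_DC · (1.060 / 12.13) = 18.6 × 0.08739 = 1.625 mV.

V ≈ 1.63 mV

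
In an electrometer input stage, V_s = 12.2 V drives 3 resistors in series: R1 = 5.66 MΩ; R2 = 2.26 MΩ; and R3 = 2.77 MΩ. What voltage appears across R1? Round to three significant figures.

Total series resistance ΣR = 5.66 + 2.26 + 2.77 = 10.69 MΩ.
V = V_s · R/ΣR = 12.2 × 0.5295 = 6.459 V.

V ≈ 6.46 V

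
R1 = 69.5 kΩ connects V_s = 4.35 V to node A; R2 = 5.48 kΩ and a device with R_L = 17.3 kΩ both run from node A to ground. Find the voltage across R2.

V_out ≈ 0.246 V

R2 ‖ R_L = (5.48 × 17.3)/(5.48 + 17.3) = 4.162 kΩ.
Now apply the divider: V_out = 4.35 × 0.05650 = 0.2458 V.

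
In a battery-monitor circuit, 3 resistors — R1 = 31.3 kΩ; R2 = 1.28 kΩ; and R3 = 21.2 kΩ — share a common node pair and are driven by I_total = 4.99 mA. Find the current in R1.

Conductances: ΣG = 1/31.3 + 1/1.28 + 1/21.2 = 0.8604 (1/kΩ).
By the current-divider rule, I = I_total · G_k/ΣG = 4.99 × 0.03713 = 0.1853 mA.

I ≈ 0.185 mA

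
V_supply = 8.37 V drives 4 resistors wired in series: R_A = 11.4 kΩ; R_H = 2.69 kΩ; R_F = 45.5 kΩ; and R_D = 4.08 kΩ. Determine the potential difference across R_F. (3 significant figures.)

V ≈ 5.98 V

Series total: ΣR = 11.4 + 2.69 + 45.5 + 4.08 = 63.67 kΩ.
By the voltage-divider rule, V = 8.37 × 45.50/63.67 = 5.981 V.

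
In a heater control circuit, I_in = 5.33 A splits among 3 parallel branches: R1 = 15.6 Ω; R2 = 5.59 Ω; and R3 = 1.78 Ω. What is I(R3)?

Total conductance ΣG = 1/15.6 + 1/5.59 + 1/1.78 = 0.8048 (units of 1/Ω).
R3 takes the fraction G_k/ΣG = 0.5618/0.8048 = 0.6981, so I = 5.33 × 0.6981 = 3.721 A.

I ≈ 3.72 A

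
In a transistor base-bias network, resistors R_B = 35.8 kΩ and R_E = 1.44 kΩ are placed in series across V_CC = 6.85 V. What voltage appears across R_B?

V ≈ 6.59 V

Series total: ΣR = 35.8 + 1.44 = 37.24 kΩ.
Voltage divider: V = V_CC · (35.80 / 37.24) = 6.85 × 0.9613 = 6.585 V.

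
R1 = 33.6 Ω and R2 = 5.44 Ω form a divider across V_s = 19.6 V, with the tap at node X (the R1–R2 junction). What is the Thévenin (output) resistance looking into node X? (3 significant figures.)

R_th ≈ 4.68 Ω

Looking into X with the source shorted: R_th = R1·R2/(R1+R2) = 33.60 × 5.44/39.04 = 4.682 Ω.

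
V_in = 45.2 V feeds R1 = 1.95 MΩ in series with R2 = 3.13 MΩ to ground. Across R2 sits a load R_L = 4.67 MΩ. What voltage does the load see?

V_out ≈ 22.2 V

The load sits in parallel with R2, giving an effective lower resistance R2' = R2·R_L/(R2+R_L) = 1.874 MΩ.
Voltage divider with the loaded lower leg: V_out = 45.2 × 1.874/(1.95 + 1.874) = 45.2 × 0.4901 = 22.15 V.
(Unloaded it would be 27.8 V; the load pulls it down.)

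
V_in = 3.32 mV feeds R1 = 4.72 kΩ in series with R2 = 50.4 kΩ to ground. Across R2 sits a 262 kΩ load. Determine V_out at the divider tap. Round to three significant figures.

V_out ≈ 2.99 mV

The load sits in parallel with R2, giving an effective lower resistance R2' = R2·R_L/(R2+R_L) = 42.27 kΩ.
Voltage divider with the loaded lower leg: V_out = 3.32 × 42.27/(4.72 + 42.27) = 3.32 × 0.8996 = 2.987 mV.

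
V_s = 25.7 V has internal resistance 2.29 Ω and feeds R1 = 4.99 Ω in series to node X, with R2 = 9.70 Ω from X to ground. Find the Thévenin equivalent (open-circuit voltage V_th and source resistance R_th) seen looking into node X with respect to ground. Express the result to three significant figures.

V_th ≈ 14.7 V, R_th ≈ 4.16 Ω

R1' = 2.29 + 4.99 = 7.280 Ω (source resistance + R1).
With X open, the divider is unloaded: V_th = 25.7 × 9.70/16.98 = 14.68 V.
With V_s suppressed (replaced by a short), R_th = R1' ‖ R2 = (7.280 × 9.70)/(7.280 + 9.70) = 4.159 Ω.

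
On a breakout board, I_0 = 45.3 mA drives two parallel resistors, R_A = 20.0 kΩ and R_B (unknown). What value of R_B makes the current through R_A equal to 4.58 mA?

Two-branch current divider: I_A = I_0 · R_B/(R_A + R_B).
With f = 0.1011, R_B = R_A · f/(1−f) = 20.0 × 0.1125 = 2.250 kΩ.

R_B ≈ 2.25 kΩ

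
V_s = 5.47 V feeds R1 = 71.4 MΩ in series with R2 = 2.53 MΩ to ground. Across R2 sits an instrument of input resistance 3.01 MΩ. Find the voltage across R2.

First combine the lower leg with the load: R2 ‖ R_L = 1.375 MΩ.
Now apply the divider: V_out = 5.47 × 0.01889 = 0.1033 V.

V_out ≈ 0.103 V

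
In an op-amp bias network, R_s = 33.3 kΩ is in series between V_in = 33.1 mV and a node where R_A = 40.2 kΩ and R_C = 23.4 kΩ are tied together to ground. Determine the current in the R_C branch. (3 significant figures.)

I ≈ 0.435 µA

Combine the parallel branches: R_p = (1/40.2 + 1/23.4)⁻¹ = 14.79 kΩ.
V_A = 33.1 × 14.79/48.09 = 10.18 mV.
I(R_C) = V_A / R_C = 10.18/23.4 = 0.4350 µA.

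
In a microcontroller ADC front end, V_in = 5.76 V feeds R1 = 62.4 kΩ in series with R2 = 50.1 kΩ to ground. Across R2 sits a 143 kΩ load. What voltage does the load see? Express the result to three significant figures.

First combine the lower leg with the load: R2 ‖ R_L = 37.10 kΩ.
Then V_out = V_in · R2'/(R1 + R2') = 5.76 × 37.10/99.50 = 2.148 V.
(Unloaded it would be 2.57 V; the load pulls it down.)

V_out ≈ 2.15 V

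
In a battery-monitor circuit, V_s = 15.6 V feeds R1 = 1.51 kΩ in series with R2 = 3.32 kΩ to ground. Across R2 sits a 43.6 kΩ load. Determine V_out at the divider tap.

V_out ≈ 10.5 V

The load sits in parallel with R2, giving an effective lower resistance R2' = R2·R_L/(R2+R_L) = 3.085 kΩ.
Now apply the divider: V_out = 15.6 × 0.6714 = 10.47 V.
(Unloaded it would be 10.7 V; the load pulls it down.)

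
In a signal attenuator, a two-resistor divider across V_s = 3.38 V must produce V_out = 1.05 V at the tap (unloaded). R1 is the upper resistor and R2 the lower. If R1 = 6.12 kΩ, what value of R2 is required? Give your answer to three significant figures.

V_out/V_s = R2/(R1+R2) = 0.3107.
R2 = R1 · 0.3107/(1 − 0.3107) = 2.758 kΩ.

R2 ≈ 2.76 kΩ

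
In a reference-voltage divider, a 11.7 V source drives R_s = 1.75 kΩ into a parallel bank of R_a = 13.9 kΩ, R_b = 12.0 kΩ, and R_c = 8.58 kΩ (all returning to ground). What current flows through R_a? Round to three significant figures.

Equivalent of the parallel group: R_p = 3.679 kΩ.
V_A by voltage divider: V_A = 11.7 × 3.679/(1.75 + 3.679) = 7.928 V.
I(R_a) = V_A / R_a = 7.928/13.9 = 0.5704 mA.

I ≈ 0.570 mA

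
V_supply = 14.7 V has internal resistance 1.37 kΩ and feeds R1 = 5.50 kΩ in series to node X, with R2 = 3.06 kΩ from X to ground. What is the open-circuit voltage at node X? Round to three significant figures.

V_th ≈ 4.53 V

R1' = 1.37 + 5.50 = 6.870 kΩ (source resistance + R1).
With X open, the divider is unloaded: V_th = 14.7 × 3.06/9.930 = 4.530 V.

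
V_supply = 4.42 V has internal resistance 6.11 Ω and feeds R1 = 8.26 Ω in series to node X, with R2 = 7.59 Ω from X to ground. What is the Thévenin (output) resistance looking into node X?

R_th ≈ 4.97 Ω

R1' = 6.11 + 8.26 = 14.37 Ω (source resistance + R1).
With V_supply suppressed (replaced by a short), R_th = R1' ‖ R2 = (14.37 × 7.59)/(14.37 + 7.59) = 4.967 Ω.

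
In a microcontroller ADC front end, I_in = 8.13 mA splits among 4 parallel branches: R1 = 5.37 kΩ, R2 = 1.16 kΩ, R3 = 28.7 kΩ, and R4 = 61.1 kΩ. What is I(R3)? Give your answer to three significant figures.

I ≈ 0.258 mA

Conductances: ΣG = 1/5.37 + 1/1.16 + 1/28.7 + 1/61.1 = 1.099 (1/kΩ).
By the current-divider rule, I = I_in · G_k/ΣG = 8.13 × 0.03169 = 0.2576 mA.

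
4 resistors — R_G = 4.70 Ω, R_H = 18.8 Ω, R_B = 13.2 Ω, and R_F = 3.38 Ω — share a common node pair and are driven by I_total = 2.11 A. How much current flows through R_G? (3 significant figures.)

I ≈ 0.704 A

Conductances: ΣG = 1/4.70 + 1/18.8 + 1/13.2 + 1/3.38 = 0.6376 (1/Ω).
Current divider: I(R_G) = I_total · G_k/ΣG = 2.11 × (0.2128/0.6376) = 2.11 × 0.3337 = 0.7041 A.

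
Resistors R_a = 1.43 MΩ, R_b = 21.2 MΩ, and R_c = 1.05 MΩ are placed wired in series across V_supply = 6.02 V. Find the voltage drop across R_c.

V ≈ 0.267 V

Series total: ΣR = 1.43 + 21.2 + 1.05 = 23.68 MΩ.
Voltage divider: V = V_supply · (1.050 / 23.68) = 6.02 × 0.04434 = 0.2669 V.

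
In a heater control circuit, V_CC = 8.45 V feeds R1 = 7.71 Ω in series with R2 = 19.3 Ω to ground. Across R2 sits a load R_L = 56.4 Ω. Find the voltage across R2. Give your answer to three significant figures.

The load sits in parallel with R2, giving an effective lower resistance R2' = R2·R_L/(R2+R_L) = 14.38 Ω.
Now apply the divider: V_out = 8.45 × 0.6510 = 5.501 V.

V_out ≈ 5.50 V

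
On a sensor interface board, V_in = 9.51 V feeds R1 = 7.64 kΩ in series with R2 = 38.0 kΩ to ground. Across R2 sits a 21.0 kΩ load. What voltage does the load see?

V_out ≈ 6.08 V

R2 ‖ R_L = (38.0 × 21.0)/(38.0 + 21.0) = 13.53 kΩ.
Now apply the divider: V_out = 9.51 × 0.6390 = 6.077 V.
(Unloaded it would be 7.92 V; the load pulls it down.)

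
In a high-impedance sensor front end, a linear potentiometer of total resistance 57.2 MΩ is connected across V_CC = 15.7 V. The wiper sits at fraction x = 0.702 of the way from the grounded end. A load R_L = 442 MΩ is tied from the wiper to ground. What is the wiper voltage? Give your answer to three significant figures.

V_out ≈ 10.7 V

Lower segment x·R_p = 40.15 MΩ; upper segment (1−x)·R_p = 17.05 MΩ.
Lower segment in parallel with the load: 40.15 ‖ 442 = 36.81 MΩ.
V_out = 15.7 × 36.81/(17.05 + 36.81) = 10.73 V.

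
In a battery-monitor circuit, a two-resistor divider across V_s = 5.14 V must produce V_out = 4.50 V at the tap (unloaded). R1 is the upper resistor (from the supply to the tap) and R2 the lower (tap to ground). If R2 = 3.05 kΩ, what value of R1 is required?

Required fraction k = V_out/V_s = 0.8755.
Rearranging, R1 = R2·(1−k)/k = 3.05 × 0.1422 = 0.4338 kΩ.

R1 ≈ 0.434 kΩ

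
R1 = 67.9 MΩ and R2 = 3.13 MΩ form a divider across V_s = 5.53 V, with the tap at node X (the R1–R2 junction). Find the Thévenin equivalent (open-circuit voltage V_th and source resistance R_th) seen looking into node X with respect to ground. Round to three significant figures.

V_th is the unloaded tap voltage: V_s · R2/(R1+R2) = 5.53 × 0.04407 = 0.2437 V.
Zeroing V_s shorts the top of R1 to ground, so R_th = R1 ‖ R2 = 2.992 MΩ.

V_th ≈ 0.244 V, R_th ≈ 2.99 MΩ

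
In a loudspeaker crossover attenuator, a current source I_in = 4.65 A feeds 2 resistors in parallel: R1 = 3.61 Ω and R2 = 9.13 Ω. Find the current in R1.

I ≈ 3.33 A

For two parallel branches, I_k = I_in · (other R)/(sum of R).
So I = 4.65 × 9.13/12.74 = 3.332 A.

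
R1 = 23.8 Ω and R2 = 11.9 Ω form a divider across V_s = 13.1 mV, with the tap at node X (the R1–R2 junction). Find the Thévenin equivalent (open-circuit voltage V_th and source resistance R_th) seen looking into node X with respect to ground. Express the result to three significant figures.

V_th ≈ 4.37 mV, R_th ≈ 7.93 Ω

With X open, the divider is unloaded: V_th = 13.1 × 11.9/35.70 = 4.367 mV.
Zeroing V_s shorts the top of R1 to ground, so R_th = R1 ‖ R2 = 7.933 Ω.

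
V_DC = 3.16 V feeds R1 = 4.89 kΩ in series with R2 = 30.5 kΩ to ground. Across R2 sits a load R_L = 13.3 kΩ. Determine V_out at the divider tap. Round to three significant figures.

R2 ‖ R_L = (30.5 × 13.3)/(30.5 + 13.3) = 9.261 kΩ.
Now apply the divider: V_out = 3.16 × 0.6545 = 2.068 V.

V_out ≈ 2.07 V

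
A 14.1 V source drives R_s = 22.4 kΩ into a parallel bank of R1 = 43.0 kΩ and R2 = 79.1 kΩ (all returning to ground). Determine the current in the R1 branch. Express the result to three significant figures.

I ≈ 0.182 mA

Parallel bank: R_p = 1/(1/43.0 + 1/79.1) = 27.86 kΩ.
V_A by voltage divider: V_A = 14.1 × 27.86/(22.4 + 27.86) = 7.815 V.
Branch current I = V_A/R1 = 7.815/43.0 = 0.1818 mA.
(Check via current divider: I_total = 0.2806 mA; share G_k/ΣG = 0.6478 → same result.)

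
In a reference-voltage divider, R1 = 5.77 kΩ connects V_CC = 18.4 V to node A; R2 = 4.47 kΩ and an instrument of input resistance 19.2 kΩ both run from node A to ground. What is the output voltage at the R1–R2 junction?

V_out ≈ 7.10 V

The load sits in parallel with R2, giving an effective lower resistance R2' = R2·R_L/(R2+R_L) = 3.626 kΩ.
Then V_out = V_CC · R2'/(R1 + R2') = 18.4 × 3.626/9.396 = 7.101 V.
(Unloaded it would be 8.03 V; the load pulls it down.)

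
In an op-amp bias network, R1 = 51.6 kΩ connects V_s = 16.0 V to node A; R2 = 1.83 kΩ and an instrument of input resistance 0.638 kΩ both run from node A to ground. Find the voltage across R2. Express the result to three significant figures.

First combine the lower leg with the load: R2 ‖ R_L = 0.4731 kΩ.
Voltage divider with the loaded lower leg: V_out = 16.0 × 0.4731/(51.6 + 0.4731) = 16.0 × 0.009085 = 0.1454 V.
(Unloaded it would be 0.548 V; the load pulls it down.)

V_out ≈ 0.145 V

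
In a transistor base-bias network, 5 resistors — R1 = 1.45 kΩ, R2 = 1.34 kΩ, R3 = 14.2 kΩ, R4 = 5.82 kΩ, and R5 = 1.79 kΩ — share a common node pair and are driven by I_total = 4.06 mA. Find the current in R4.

I ≈ 0.312 mA

Total conductance ΣG = 1/1.45 + 1/1.34 + 1/14.2 + 1/5.82 + 1/1.79 = 2.237 (units of 1/kΩ).
Current divider: I(R4) = I_total · G_k/ΣG = 4.06 × (0.1718/2.237) = 4.06 × 0.07681 = 0.3119 mA.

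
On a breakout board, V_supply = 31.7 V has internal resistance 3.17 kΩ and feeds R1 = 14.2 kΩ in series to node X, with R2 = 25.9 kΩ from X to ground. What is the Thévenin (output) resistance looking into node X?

R_th ≈ 10.4 kΩ

R1' = 3.17 + 14.2 = 17.37 kΩ (source resistance + R1).
With V_supply suppressed (replaced by a short), R_th = R1' ‖ R2 = (17.37 × 25.9)/(17.37 + 25.9) = 10.40 kΩ.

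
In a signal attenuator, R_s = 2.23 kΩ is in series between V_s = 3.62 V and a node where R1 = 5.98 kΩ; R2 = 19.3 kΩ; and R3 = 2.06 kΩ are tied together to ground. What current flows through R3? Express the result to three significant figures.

Parallel bank: R_p = 1/(1/5.98 + 1/19.3 + 1/2.06) = 1.419 kΩ.
V_A by voltage divider: V_A = 3.62 × 1.419/(2.23 + 1.419) = 1.408 V.
I(R3) = V_A / R3 = 1.408/2.06 = 0.6835 mA.

I ≈ 0.684 mA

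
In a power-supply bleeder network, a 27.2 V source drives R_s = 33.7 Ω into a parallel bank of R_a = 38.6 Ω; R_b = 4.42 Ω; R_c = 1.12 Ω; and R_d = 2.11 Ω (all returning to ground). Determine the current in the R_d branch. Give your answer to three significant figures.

Combine the parallel branches: R_p = (1/38.6 + 1/4.42 + 1/1.12 + 1/2.11)⁻¹ = 0.6177 Ω.
V_A by voltage divider: V_A = 27.2 × 0.6177/(33.7 + 0.6177) = 0.4896 V.
I(R_d) = V_A / R_d = 0.4896/2.11 = 0.2320 A.

I ≈ 0.232 A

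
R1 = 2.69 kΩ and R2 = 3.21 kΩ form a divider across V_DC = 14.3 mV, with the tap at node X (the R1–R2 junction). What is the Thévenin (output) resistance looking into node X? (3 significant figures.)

R_th ≈ 1.46 kΩ

Zeroing V_DC shorts the top of R1 to ground, so R_th = R1 ‖ R2 = 1.464 kΩ.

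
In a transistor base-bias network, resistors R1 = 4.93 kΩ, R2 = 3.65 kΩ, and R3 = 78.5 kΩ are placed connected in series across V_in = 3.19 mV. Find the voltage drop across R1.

V ≈ 0.181 mV

ΣR = 4.93 + 3.65 + 78.5 = 87.08 kΩ.
V = V_in · R/ΣR = 3.19 × 0.05661 = 0.1806 mV.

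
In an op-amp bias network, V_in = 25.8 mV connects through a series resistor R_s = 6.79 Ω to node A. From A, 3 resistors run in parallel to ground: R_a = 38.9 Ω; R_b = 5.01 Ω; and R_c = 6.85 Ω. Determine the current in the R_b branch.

I ≈ 1.46 mA

Parallel bank: R_p = 1/(1/38.9 + 1/5.01 + 1/6.85) = 2.693 Ω.
Node voltage V_A = V_in · R_p/(R_s + R_p) = 25.8 × 0.2840 = 7.327 mV.
Branch current I = V_A/R_b = 7.327/5.01 = 1.463 mA.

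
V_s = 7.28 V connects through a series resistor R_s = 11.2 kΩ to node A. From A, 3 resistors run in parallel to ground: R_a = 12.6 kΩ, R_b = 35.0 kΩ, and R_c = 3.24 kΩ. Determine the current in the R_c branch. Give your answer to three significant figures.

I ≈ 0.397 mA

Combine the parallel branches: R_p = (1/12.6 + 1/35.0 + 1/3.24)⁻¹ = 2.401 kΩ.
V_A = 7.28 × 2.401/13.60 = 1.285 V.
Branch current I = V_A/R_c = 1.285/3.24 = 0.3966 mA.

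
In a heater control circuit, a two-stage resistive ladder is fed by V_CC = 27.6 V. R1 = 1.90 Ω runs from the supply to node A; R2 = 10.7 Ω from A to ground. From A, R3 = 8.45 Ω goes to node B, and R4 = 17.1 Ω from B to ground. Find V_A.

V_A ≈ 22.0 V

Node A sees R2 in parallel with the series input of stage 2, R3 + R4 = 25.55 Ω.
Effective lower resistance at A: R2 ‖ 25.55 = 7.542 Ω.
First divider: V_A = V_CC · 7.542/(1.90 + 7.542) = 22.05 V.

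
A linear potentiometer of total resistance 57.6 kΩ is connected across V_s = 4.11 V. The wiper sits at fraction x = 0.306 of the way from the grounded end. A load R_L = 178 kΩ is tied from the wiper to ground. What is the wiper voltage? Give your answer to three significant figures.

Lower segment x·R_p = 17.63 kΩ; upper segment (1−x)·R_p = 39.97 kΩ.
(x·R_p) ‖ R_L = 16.04 kΩ.
V_out = 4.11 × 16.04/(39.97 + 16.04) = 1.177 V.

V_out ≈ 1.18 V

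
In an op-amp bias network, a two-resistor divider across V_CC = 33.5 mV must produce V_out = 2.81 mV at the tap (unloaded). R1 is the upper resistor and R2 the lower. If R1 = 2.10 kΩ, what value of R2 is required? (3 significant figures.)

The divider ratio is R2/(R1+R2) = 2.81/33.5 = 0.08388.
R2 = R1 · 0.08388/(1 − 0.08388) = 0.1923 kΩ.

R2 ≈ 0.192 kΩ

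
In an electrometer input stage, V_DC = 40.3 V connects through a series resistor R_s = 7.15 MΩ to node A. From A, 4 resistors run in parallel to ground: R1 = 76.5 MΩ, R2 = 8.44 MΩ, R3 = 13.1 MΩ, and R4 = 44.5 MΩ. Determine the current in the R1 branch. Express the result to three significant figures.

I ≈ 0.199 µA

Combine the parallel branches: R_p = (1/76.5 + 1/8.44 + 1/13.1 + 1/44.5)⁻¹ = 4.341 MΩ.
V_A = 40.3 × 4.341/11.49 = 15.22 V.
Branch current I = V_A/R1 = 15.22/76.5 = 0.1990 µA.
(Equivalently: I_total = 3.507 µA, then current-divider fraction G_k/ΣG = 0.05674.)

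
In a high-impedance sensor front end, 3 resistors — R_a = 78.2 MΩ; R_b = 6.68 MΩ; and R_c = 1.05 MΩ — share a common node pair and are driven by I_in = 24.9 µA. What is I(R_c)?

I ≈ 21.3 µA

Total conductance ΣG = 1/78.2 + 1/6.68 + 1/1.05 = 1.115 (units of 1/MΩ).
By the current-divider rule, I = I_in · G_k/ΣG = 24.9 × 0.8543 = 21.27 µA.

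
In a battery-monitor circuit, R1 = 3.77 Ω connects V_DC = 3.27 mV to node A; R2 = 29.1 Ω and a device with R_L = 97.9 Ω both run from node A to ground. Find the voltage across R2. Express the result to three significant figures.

The load sits in parallel with R2, giving an effective lower resistance R2' = R2·R_L/(R2+R_L) = 22.43 Ω.
Now apply the divider: V_out = 3.27 × 0.8561 = 2.800 mV.
(Unloaded it would be 2.89 mV; the load pulls it down.)

V_out ≈ 2.80 mV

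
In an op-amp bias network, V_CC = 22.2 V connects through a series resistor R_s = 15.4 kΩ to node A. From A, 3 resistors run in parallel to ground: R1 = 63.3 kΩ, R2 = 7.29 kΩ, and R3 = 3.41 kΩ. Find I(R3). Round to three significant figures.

Combine the parallel branches: R_p = (1/63.3 + 1/7.29 + 1/3.41)⁻¹ = 2.241 kΩ.
Node voltage V_A = V_CC · R_p/(R_s + R_p) = 22.2 × 0.1270 = 2.820 V.
I(R3) = V_A / R3 = 2.820/3.41 = 0.8270 mA.
(Equivalently: I_total = 1.258 mA, then current-divider fraction G_k/ΣG = 0.6572.)

I ≈ 0.827 mA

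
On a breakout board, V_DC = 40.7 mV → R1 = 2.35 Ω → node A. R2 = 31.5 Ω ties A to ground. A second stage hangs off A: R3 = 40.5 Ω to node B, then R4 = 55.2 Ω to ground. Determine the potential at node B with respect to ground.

V_B ≈ 21.4 mV

The second stage (R3 + R4 = 95.70 Ω) loads node A in parallel with R2.
R2 ‖ (R3+R4) = 23.70 Ω.
First divider: V_A = V_DC · 23.70/(2.35 + 23.70) = 37.03 mV.
Stage 2 is unloaded, so V_B = V_A · R4/(R3+R4) = 37.03 × 55.2/95.70 = 21.36 mV.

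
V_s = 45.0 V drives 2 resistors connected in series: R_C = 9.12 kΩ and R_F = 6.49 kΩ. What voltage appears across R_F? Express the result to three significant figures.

Total series resistance ΣR = 9.12 + 6.49 = 15.61 kΩ.
V = V_s · R/ΣR = 45.0 × 0.4158 = 18.71 V.

V ≈ 18.7 V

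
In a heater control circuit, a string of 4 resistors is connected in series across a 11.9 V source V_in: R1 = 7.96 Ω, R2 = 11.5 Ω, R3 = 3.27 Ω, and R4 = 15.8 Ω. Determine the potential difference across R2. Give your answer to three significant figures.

V ≈ 3.55 V

ΣR = 7.96 + 11.5 + 3.27 + 15.8 = 38.53 Ω.
Voltage divider: V = V_in · (11.50 / 38.53) = 11.9 × 0.2985 = 3.552 V.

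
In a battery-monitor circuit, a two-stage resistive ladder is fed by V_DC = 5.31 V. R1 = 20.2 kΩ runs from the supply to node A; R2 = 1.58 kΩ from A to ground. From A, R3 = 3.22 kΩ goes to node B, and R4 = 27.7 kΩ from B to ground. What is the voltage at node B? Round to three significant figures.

Looking into the second stage from A: R3 + R4 = 30.92 kΩ appears in parallel with R2.
Effective lower resistance at A: R2 ‖ 30.92 = 1.503 kΩ.
First divider: V_A = V_DC · 1.503/(20.2 + 1.503) = 0.3678 V.
V_B = V_A × 0.8959 = 0.3295 V.

V_B ≈ 0.329 V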